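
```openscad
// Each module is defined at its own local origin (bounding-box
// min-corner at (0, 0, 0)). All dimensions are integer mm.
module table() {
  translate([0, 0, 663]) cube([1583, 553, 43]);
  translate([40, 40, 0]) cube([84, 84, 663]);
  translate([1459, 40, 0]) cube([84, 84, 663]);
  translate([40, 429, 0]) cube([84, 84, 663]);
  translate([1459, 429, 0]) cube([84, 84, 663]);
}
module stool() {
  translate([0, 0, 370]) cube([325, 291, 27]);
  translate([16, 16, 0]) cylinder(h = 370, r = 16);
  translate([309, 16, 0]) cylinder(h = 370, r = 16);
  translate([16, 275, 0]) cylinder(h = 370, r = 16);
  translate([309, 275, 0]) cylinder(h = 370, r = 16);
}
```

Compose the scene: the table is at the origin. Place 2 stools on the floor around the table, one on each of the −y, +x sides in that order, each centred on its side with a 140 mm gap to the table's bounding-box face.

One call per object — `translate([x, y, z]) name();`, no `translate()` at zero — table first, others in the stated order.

table();
translate([629, -431, 0]) stool();
translate([1723, 131, 0]) stool();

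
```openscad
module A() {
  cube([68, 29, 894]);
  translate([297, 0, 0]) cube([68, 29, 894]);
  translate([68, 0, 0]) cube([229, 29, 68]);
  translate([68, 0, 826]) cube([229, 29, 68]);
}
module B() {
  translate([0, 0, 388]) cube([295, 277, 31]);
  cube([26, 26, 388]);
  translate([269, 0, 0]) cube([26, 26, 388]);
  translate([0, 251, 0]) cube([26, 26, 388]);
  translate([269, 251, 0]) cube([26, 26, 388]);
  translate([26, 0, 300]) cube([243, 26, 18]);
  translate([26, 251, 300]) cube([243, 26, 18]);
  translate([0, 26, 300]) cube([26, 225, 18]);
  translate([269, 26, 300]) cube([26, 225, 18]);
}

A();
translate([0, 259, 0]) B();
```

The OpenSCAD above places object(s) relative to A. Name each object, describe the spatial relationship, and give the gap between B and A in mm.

The stool's nearest face is 230 mm from the picture frame's +y face.

A is a picture frame. B is a stool. The stool is on the floor beside the picture frame on its +y side. The gap between the stool and the picture frame is 230 mm.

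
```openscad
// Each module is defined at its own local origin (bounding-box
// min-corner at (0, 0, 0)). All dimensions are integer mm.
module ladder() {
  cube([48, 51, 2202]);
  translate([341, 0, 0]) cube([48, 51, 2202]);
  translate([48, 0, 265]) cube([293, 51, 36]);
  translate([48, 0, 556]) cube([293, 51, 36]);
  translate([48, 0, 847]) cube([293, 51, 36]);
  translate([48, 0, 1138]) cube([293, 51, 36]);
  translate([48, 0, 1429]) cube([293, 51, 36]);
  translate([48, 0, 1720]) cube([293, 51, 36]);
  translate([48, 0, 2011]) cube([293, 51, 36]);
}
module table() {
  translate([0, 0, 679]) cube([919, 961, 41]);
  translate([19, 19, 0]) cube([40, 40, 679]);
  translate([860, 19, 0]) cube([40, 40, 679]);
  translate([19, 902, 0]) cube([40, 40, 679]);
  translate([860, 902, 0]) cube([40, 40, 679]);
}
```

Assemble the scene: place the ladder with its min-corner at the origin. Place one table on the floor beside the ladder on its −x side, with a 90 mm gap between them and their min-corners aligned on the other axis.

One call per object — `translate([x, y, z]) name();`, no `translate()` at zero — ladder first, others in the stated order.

ladder();
translate([-1009, 0, 0]) table();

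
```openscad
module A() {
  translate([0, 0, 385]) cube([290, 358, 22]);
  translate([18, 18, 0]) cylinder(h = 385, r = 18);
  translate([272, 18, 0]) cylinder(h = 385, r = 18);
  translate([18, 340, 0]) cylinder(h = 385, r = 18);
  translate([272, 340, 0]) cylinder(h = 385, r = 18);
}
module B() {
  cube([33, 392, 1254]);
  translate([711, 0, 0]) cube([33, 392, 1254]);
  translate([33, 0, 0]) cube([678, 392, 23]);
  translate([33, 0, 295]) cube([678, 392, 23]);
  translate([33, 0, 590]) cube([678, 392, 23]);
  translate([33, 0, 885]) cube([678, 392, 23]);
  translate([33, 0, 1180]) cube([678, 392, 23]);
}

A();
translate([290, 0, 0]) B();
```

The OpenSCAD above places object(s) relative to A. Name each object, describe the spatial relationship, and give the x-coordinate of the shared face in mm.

A is a stool. B is a bookshelf. The bookshelf is against the stool's +x side, with their −y faces flush. The x-coordinate of the shared face is 290 mm.

The stool's +x face and the bookshelf's −x face are both at x = 290 mm.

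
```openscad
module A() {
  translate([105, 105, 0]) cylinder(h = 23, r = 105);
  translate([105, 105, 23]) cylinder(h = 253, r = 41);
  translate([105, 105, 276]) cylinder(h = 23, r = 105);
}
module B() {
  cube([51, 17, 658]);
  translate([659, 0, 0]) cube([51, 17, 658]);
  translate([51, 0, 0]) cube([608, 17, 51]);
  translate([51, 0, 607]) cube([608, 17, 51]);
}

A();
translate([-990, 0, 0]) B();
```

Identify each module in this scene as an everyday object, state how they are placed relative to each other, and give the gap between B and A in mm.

A is a spool. B is a picture frame. The picture frame is on the floor beside the spool on its −x side. The gap between the picture frame and the spool is 280 mm.

The picture frame's nearest face is 280 mm from the spool's −x face.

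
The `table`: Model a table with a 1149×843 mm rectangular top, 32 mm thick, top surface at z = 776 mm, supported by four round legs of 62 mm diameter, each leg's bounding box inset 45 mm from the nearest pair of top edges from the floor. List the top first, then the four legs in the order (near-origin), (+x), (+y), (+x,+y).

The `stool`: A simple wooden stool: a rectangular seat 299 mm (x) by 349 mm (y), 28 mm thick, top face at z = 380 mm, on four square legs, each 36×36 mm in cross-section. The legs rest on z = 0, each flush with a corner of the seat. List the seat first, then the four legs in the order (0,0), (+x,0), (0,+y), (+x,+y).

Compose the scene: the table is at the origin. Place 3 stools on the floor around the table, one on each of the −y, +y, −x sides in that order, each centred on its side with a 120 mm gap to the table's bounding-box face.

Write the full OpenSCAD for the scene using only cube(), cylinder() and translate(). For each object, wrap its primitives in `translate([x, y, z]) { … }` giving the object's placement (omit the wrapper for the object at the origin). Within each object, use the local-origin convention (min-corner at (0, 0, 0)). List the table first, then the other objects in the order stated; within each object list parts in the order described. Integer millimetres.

translate([0, 0, 744]) cube([1149, 843, 32]);
translate([76, 76, 0]) cylinder(h = 744, r = 31);
translate([1073, 76, 0]) cylinder(h = 744, r = 31);
translate([76, 767, 0]) cylinder(h = 744, r = 31);
translate([1073, 767, 0]) cylinder(h = 744, r = 31);
translate([425, -469, 0]) {
  translate([0, 0, 352]) cube([299, 349, 28]);
  cube([36, 36, 352]);
  translate([263, 0, 0]) cube([36, 36, 352]);
  translate([0, 313, 0]) cube([36, 36, 352]);
  translate([263, 313, 0]) cube([36, 36, 352]);
}
translate([425, 963, 0]) {
  translate([0, 0, 352]) cube([299, 349, 28]);
  cube([36, 36, 352]);
  translate([263, 0, 0]) cube([36, 36, 352]);
  translate([0, 313, 0]) cube([36, 36, 352]);
  translate([263, 313, 0]) cube([36, 36, 352]);
}
translate([-419, 247, 0]) {
  translate([0, 0, 352]) cube([299, 349, 28]);
  cube([36, 36, 352]);
  translate([263, 0, 0]) cube([36, 36, 352]);
  translate([0, 313, 0]) cube([36, 36, 352]);
  translate([263, 313, 0]) cube([36, 36, 352]);
}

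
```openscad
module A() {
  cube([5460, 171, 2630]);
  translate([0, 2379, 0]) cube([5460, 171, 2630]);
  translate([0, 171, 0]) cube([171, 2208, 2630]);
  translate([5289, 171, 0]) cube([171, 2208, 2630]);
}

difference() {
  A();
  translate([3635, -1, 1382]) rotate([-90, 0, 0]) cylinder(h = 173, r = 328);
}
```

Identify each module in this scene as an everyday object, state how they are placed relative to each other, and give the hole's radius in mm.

A is a house frame. The house frame has a circular hole through its front wall. The hole's radius is 328 mm.

The subtracted cylinder has r = 328 mm.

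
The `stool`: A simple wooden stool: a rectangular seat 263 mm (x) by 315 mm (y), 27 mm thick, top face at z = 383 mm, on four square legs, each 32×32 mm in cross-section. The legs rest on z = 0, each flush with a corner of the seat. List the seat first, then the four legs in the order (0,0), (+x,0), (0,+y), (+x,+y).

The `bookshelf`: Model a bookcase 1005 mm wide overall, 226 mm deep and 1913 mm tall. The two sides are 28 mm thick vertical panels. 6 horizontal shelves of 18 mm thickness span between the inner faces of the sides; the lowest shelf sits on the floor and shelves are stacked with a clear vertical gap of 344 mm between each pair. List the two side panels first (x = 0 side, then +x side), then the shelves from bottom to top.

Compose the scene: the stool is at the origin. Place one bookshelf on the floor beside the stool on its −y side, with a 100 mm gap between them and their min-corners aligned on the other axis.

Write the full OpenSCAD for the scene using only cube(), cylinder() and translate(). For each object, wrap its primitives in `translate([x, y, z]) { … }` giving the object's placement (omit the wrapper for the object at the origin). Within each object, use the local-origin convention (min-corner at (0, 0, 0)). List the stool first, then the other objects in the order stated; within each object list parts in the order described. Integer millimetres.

translate([0, 0, 356]) cube([263, 315, 27]);
cube([32, 32, 356]);
translate([231, 0, 0]) cube([32, 32, 356]);
translate([0, 283, 0]) cube([32, 32, 356]);
translate([231, 283, 0]) cube([32, 32, 356]);
translate([0, -326, 0]) {
  cube([28, 226, 1913]);
  translate([977, 0, 0]) cube([28, 226, 1913]);
  translate([28, 0, 0]) cube([949, 226, 18]);
  translate([28, 0, 362]) cube([949, 226, 18]);
  translate([28, 0, 724]) cube([949, 226, 18]);
  translate([28, 0, 1086]) cube([949, 226, 18]);
  translate([28, 0, 1448]) cube([949, 226, 18]);
  translate([28, 0, 1810]) cube([949, 226, 18]);
}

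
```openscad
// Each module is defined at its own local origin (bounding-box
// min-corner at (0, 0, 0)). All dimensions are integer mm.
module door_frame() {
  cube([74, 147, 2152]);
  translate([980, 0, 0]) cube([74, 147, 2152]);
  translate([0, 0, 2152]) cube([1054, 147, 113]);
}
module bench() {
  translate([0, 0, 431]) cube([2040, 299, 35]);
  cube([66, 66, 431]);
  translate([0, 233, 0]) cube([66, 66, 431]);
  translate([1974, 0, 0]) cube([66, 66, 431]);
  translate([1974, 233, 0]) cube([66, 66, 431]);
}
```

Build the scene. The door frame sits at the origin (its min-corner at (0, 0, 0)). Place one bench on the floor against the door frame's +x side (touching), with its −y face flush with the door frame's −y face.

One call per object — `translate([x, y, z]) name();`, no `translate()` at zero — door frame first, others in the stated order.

door_frame();
translate([1054, 0, 0]) bench();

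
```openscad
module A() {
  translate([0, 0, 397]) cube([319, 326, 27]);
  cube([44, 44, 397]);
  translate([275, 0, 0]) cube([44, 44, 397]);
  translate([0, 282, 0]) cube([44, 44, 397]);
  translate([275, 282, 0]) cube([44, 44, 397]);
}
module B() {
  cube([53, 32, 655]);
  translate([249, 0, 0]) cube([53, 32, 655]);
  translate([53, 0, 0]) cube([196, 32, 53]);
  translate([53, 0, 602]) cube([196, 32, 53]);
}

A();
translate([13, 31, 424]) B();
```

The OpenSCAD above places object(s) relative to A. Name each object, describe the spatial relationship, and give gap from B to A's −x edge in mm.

A is a stool. B is a picture frame. The picture frame is on top of the stool. The gap from the picture frame to the stool's −x edge is 13 mm.

The picture frame's min-x is at 13; the stool's min-x is 0; gap = 13 mm.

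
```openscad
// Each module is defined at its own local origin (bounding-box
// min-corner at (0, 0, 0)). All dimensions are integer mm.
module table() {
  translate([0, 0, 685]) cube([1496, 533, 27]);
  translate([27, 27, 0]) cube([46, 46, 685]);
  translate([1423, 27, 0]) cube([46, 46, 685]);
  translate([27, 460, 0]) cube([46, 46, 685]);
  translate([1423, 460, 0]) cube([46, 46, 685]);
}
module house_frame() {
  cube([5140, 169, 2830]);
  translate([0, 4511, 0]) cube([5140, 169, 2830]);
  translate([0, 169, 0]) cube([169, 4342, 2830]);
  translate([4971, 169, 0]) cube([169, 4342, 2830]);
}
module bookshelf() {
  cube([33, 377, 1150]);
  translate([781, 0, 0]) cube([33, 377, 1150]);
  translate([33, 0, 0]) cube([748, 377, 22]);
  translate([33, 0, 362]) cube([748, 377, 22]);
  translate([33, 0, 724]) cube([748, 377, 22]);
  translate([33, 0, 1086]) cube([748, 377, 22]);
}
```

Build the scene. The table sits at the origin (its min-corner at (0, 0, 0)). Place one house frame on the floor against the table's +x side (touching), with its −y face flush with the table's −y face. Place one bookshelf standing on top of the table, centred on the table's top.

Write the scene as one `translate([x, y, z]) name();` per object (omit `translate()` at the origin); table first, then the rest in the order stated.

table();
translate([1496, 0, 0]) house_frame();
translate([341, 78, 712]) bookshelf();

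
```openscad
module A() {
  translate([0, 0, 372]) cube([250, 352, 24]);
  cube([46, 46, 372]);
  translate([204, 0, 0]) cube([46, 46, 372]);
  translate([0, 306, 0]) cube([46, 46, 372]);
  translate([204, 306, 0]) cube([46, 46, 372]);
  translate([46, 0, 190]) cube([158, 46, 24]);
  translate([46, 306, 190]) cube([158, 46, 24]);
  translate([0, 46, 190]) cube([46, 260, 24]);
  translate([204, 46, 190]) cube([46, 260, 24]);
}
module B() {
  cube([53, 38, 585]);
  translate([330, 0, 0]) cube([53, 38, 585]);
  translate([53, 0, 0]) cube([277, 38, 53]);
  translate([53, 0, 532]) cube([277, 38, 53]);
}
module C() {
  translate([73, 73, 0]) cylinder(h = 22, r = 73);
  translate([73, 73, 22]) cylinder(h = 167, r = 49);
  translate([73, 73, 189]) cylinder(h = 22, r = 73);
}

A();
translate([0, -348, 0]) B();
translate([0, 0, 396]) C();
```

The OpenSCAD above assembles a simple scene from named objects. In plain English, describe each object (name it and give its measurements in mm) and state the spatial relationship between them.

A is a simple wooden stool: a rectangular seat 250 mm (x) by 352 mm (y), 24 mm thick, top face at z = 396 mm, on four square legs, each 46×46 mm in cross-section. The legs rest on z = 0, each flush with a corner of the seat. Four stretchers, 46 mm wide and 24 mm tall, connect adjacent legs with their undersides at z = 190 mm, each running between the inner faces of the legs it joins and aligned with the legs' outer faces on the other axis.

B is a rectangular picture frame lying in the x–z plane (depth along y). The opening is 277 mm wide (x) by 479 mm tall (z), surrounded by a border 53 mm wide on all four sides. The frame is 38 mm deep and is made of two full-height vertical stiles with two horizontal rails fitted between them.

C is a spool: two coaxial disc flanges of radius 73 mm and thickness 22 mm, joined by a core cylinder of radius 49 mm and height 167 mm. The lower flange rests on z = 0 and the three cylinders share a vertical axis.

The picture frame is on the floor beside the stool on its −y side. The spool is on top of the stool.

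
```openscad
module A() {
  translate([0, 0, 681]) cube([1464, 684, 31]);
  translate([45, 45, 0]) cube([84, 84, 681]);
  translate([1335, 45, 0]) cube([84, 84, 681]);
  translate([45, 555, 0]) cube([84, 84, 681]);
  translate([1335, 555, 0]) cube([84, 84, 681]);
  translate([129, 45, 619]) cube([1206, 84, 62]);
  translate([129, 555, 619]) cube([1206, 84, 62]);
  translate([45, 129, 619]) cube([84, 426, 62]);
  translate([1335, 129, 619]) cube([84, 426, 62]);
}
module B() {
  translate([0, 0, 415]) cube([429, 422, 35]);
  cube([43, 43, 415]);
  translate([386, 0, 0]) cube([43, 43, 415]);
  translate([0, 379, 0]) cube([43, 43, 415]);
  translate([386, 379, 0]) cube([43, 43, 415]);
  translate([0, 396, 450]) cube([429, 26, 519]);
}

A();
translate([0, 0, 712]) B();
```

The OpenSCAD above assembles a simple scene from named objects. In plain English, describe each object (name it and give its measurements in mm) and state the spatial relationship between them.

A is a table: top 1464 mm (x) × 684 mm (y), 31 mm thick, upper face at z = 712 mm, on four 84×84 mm square legs, each inset 45 mm from the nearest pair of top edges, running from z = 0 to the bottom of the top. Four apron rails, 84 mm thick and 62 mm tall, run between adjacent legs with their top edges flush with the underside of the top and their outer faces flush with the legs' outer faces.

B is a chair: 429×422 mm seat, 35 mm thick, top at z = 450 mm, on four 43 mm square corner legs flush with the seat edges. A 26 mm thick backrest slab spans the full seat width, extending 519 mm above the seat top, its back face flush with the seat's +y edge.

The chair is on top of the table.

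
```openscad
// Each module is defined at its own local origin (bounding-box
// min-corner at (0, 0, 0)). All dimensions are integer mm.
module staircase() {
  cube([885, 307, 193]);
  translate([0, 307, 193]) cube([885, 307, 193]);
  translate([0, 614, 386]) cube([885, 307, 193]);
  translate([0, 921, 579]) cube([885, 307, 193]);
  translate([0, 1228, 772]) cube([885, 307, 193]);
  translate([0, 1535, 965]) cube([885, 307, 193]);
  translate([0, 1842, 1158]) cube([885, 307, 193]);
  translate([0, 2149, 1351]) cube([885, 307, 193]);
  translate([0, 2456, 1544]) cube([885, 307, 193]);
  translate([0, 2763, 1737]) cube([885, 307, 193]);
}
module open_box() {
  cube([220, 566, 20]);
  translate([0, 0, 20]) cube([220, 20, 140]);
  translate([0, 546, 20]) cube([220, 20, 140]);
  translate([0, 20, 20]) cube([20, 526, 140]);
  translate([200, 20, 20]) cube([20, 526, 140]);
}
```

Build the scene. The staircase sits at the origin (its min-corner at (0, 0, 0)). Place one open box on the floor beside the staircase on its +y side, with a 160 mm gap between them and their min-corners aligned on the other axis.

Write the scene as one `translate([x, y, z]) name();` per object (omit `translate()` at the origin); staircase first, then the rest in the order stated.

staircase();
translate([0, 3230, 0]) open_box();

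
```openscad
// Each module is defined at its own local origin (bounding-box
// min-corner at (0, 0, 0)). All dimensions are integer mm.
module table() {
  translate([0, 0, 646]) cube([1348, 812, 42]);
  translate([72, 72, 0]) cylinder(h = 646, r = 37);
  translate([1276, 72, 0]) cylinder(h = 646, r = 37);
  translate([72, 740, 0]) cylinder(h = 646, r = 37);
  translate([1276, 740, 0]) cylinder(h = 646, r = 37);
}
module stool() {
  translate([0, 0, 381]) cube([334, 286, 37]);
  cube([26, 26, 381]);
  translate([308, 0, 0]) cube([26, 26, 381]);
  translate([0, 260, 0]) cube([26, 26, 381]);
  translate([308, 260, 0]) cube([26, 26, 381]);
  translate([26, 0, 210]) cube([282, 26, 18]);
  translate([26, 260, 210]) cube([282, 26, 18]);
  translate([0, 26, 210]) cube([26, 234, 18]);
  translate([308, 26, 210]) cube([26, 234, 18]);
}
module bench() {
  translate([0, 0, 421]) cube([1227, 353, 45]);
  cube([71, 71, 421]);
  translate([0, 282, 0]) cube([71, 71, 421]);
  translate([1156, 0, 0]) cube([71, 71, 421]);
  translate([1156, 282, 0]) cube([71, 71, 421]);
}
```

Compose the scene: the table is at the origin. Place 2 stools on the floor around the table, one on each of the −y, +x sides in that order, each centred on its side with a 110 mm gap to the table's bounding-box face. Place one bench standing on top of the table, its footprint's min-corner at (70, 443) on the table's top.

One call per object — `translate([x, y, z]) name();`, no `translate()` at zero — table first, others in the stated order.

table();
translate([507, -396, 0]) stool();
translate([1458, 263, 0]) stool();
translate([70, 443, 688]) bench();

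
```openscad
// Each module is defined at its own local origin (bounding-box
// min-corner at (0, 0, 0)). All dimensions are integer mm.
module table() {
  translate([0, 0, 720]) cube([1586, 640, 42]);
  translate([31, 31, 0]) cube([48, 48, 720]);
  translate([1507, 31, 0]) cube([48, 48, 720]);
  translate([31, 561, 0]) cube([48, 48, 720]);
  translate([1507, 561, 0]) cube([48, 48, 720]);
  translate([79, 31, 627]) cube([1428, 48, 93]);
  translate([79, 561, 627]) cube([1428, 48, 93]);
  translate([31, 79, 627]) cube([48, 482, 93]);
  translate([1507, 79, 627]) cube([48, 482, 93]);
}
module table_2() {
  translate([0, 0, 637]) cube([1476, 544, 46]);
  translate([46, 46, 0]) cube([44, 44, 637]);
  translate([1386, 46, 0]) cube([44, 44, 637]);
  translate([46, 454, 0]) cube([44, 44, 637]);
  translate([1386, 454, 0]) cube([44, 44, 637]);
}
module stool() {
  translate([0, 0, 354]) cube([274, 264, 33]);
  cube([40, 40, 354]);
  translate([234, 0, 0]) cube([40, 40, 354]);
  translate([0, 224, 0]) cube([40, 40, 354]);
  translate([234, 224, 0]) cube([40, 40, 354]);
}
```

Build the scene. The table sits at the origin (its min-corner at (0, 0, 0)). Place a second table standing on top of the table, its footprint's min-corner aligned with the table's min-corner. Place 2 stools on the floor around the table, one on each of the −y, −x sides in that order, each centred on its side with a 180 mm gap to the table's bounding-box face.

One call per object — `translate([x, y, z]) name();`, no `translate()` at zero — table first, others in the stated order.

table();
translate([0, 0, 762]) table_2();
translate([656, -444, 0]) stool();
translate([-454, 188, 0]) stool();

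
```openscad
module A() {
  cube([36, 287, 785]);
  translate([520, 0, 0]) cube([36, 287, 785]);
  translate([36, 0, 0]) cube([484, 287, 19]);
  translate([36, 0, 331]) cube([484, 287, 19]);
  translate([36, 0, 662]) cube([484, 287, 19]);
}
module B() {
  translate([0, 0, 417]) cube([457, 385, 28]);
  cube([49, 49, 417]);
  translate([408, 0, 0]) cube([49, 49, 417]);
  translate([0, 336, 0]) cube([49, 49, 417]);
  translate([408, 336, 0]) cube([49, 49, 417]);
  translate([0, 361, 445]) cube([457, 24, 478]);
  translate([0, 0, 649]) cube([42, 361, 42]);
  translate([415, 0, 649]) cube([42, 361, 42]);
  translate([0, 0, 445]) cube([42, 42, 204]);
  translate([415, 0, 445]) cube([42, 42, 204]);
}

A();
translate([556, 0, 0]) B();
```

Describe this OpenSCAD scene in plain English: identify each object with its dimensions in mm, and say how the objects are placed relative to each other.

A is a bookshelf 556 mm wide overall, 287 mm deep and 785 mm tall. The two sides are 36 mm thick vertical panels. 3 horizontal shelves of 19 mm thickness span between the inner faces of the sides; the lowest shelf sits on the floor and shelves are stacked with a clear vertical gap of 312 mm between each pair.

B is a chair: 457×385 mm seat, 28 mm thick, top at z = 445 mm, on four 49 mm square corner legs flush with the seat edges. A 24 mm thick backrest slab spans the full seat width, extending 478 mm above the seat top, its back face flush with the seat's +y edge. Two armrests of 42×42 mm section run along each side from the seat's front edge to the front of the backrest, top faces 246 mm above the seat top and outer faces flush with the seat's x-edges; a 42×42 mm post under the front of each armrest stands on the seat at the front corner.

The chair is against the bookshelf's +x side, with their −y faces flush.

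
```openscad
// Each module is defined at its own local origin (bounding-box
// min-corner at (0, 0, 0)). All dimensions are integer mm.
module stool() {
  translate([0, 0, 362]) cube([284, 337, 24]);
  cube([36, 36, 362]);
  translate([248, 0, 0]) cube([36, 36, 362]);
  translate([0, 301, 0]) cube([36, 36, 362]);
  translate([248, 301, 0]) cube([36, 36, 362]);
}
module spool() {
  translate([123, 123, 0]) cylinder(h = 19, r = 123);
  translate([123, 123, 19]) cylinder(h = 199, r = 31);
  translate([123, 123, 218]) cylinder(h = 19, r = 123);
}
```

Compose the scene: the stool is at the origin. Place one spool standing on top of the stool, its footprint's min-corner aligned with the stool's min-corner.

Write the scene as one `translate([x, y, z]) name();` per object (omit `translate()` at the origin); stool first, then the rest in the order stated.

stool();
translate([0, 0, 386]) spool();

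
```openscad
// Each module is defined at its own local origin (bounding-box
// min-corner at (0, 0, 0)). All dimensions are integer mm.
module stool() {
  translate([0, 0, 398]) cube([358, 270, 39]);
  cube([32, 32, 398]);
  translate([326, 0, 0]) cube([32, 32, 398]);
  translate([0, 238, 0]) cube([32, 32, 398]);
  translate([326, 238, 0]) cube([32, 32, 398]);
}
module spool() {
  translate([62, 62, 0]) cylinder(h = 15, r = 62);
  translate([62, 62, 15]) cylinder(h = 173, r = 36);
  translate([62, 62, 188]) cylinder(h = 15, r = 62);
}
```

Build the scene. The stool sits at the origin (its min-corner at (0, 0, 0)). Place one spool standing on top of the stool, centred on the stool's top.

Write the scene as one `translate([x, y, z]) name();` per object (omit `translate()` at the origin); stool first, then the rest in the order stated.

stool();
translate([117, 73, 437]) spool();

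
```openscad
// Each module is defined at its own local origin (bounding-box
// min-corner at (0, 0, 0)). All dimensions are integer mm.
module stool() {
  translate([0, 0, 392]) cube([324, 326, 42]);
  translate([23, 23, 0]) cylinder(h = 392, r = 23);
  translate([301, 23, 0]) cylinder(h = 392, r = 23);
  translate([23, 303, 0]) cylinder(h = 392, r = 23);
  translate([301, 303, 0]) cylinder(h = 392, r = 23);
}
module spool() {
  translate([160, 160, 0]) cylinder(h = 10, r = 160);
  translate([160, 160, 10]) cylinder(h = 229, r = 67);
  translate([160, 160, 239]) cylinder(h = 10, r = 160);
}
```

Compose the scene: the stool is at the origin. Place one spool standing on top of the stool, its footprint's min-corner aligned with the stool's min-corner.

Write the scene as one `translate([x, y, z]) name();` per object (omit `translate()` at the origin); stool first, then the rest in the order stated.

stool();
translate([0, 0, 434]) spool();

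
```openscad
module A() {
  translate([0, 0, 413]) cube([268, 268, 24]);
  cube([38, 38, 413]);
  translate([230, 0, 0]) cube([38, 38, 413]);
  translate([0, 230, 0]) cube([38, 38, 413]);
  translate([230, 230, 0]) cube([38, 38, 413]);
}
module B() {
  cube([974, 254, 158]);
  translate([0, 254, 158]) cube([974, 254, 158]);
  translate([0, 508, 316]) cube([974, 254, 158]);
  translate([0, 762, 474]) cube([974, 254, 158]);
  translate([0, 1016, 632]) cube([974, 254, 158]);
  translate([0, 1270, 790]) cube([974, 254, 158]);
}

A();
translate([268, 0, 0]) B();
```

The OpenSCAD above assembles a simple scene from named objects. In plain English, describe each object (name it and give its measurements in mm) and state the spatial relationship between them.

A is a four-legged stool. The seat is a 268×268×24 mm slab whose top surface is at z = 437 mm; four square legs, each 38×38 mm in cross-section, run from the floor (z = 0) to the underside of the seat, each flush with a corner of the seat.

B is a run of 6 identical solid stair steps. Each tread is 974×254 mm and each step block is 158 mm high. Step 1 rests on the floor; step k is offset from step 1 by (k−1)×254 mm in y and (k−1)×158 mm in z.

The staircase is against the stool's +x side, with their −y faces flush.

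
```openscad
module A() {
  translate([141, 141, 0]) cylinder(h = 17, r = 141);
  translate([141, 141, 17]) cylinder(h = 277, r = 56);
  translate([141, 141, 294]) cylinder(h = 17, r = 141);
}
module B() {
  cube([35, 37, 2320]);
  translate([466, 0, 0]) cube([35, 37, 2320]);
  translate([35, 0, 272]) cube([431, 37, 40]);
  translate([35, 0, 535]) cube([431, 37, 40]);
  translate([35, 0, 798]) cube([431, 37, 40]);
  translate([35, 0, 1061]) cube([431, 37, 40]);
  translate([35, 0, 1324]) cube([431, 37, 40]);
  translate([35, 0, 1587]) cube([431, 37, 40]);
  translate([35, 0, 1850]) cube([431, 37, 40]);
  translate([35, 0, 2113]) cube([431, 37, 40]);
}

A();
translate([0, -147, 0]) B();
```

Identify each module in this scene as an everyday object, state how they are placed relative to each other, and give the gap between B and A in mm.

A is a spool. B is a ladder. The ladder is on the floor beside the spool on its −y side. The gap between the ladder and the spool is 110 mm.

The ladder's nearest face is 110 mm from the spool's −y face.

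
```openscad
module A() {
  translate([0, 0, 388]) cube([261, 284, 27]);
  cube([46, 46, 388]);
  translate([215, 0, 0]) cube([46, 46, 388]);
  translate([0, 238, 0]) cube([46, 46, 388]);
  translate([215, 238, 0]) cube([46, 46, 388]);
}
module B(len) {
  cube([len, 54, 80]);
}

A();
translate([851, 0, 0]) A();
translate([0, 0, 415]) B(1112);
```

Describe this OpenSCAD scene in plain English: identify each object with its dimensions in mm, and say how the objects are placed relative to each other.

A is a four-legged stool. The seat is 261×284 mm, 27 mm thick, top at z = 415 mm. It stands on four square legs, each 46×46 mm in cross-section, from z = 0 to the seat underside, each flush with a corner of the seat.

B is a rectangular beam 1112 mm long (x), 54 mm deep (y), 80 mm thick (z).

The beam spans the tops of two stools placed 590 mm apart, resting at z = 415 mm.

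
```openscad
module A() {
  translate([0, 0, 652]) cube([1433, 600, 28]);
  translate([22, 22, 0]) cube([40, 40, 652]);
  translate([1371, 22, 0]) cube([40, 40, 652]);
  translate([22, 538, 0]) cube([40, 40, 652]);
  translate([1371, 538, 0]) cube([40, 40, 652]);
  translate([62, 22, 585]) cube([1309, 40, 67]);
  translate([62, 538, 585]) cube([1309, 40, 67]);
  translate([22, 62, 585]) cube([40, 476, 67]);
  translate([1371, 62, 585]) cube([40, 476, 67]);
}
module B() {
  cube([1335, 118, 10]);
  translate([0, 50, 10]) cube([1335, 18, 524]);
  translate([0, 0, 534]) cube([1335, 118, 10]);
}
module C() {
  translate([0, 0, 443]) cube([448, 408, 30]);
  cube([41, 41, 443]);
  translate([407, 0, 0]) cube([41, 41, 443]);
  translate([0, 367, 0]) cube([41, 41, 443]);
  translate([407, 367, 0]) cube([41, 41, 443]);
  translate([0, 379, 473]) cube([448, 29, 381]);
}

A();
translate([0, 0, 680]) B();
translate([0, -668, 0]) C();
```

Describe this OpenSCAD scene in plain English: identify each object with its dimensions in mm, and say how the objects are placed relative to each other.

A is a table with a 1433×600 mm rectangular top, 28 mm thick, top surface at z = 680 mm, supported by four 40×40 mm square legs, each inset 22 mm from the nearest pair of top edges, running from the floor. Four apron rails, 40 mm thick and 67 mm tall, run between adjacent legs with their top edges flush with the underside of the top and their outer faces flush with the legs' outer faces.

B is an I-beam lying along x, 1335 mm long. Overall section height 544 mm. Two flanges 118 mm wide (y) and 10 mm thick, one on the floor and one at the top; a web 18 mm thick runs between them, centred on the flange width.

C is a chair: 448×408 mm seat, 30 mm thick, top at z = 473 mm, on four 41 mm square corner legs flush with the seat edges. A 29 mm thick backrest slab spans the full seat width, extending 381 mm above the seat top, its back face flush with the seat's +y edge.

The I-beam is on top of the table. The chair is on the floor beside the table on its −y side.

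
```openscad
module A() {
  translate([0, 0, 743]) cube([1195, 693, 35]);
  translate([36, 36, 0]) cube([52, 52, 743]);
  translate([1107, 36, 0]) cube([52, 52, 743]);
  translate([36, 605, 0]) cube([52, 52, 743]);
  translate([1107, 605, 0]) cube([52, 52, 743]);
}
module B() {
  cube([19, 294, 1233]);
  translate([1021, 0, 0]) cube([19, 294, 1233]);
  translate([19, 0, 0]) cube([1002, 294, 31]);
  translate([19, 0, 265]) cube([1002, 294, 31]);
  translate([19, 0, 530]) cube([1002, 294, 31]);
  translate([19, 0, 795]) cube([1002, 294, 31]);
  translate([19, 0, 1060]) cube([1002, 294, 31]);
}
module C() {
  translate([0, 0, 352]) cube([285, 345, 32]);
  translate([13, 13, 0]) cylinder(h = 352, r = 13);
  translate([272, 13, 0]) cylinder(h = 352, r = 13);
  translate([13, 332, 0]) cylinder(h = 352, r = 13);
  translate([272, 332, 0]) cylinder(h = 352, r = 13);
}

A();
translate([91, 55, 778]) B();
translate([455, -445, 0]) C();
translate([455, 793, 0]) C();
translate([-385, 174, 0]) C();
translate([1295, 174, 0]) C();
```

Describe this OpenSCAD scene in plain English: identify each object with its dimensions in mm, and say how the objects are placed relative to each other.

A is a table: top 1195 mm (x) × 693 mm (y), 35 mm thick, upper face at z = 778 mm, on four 52×52 mm square legs, each inset 36 mm from the nearest pair of top edges, running from z = 0 to the bottom of the top.

B is an open bookshelf. Two side panels, each 19 mm thick, 294 mm deep and 1233 mm tall, stand 1040 mm apart (outside-to-outside). Between them sit 5 shelves, each 31 mm thick and 294 mm deep, spanning the full gap between the sides. The bottom shelf rests on the floor (its underside at z = 0) and the clear gap between one shelf's top and the next shelf's underside is 234 mm.

C is a four-legged stool. The seat is 285×345 mm, 32 mm thick, top at z = 384 mm. It stands on four round legs, each 26 mm in diameter, from z = 0 to the seat underside, each leg's axis is inset half a diameter from the nearest pair of seat edges (so the leg's bounding box is flush with the corner).

The bookshelf is on top of the table. Four stools sit around the table at the −y, +y, −x, +x sides.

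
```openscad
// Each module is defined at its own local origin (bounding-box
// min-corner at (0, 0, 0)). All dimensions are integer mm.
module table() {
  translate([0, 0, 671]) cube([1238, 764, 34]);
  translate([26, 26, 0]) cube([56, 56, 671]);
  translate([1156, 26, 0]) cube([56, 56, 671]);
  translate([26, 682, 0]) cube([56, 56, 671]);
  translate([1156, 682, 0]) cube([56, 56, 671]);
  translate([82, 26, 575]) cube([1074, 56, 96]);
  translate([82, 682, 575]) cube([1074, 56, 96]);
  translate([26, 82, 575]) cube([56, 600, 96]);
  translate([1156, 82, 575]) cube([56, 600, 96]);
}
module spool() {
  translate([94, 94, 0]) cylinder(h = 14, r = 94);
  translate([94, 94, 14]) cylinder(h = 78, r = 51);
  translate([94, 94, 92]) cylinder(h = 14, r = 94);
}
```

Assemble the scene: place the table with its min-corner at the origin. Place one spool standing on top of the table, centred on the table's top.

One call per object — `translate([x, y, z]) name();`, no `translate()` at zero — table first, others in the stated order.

table();
translate([525, 288, 705]) spool();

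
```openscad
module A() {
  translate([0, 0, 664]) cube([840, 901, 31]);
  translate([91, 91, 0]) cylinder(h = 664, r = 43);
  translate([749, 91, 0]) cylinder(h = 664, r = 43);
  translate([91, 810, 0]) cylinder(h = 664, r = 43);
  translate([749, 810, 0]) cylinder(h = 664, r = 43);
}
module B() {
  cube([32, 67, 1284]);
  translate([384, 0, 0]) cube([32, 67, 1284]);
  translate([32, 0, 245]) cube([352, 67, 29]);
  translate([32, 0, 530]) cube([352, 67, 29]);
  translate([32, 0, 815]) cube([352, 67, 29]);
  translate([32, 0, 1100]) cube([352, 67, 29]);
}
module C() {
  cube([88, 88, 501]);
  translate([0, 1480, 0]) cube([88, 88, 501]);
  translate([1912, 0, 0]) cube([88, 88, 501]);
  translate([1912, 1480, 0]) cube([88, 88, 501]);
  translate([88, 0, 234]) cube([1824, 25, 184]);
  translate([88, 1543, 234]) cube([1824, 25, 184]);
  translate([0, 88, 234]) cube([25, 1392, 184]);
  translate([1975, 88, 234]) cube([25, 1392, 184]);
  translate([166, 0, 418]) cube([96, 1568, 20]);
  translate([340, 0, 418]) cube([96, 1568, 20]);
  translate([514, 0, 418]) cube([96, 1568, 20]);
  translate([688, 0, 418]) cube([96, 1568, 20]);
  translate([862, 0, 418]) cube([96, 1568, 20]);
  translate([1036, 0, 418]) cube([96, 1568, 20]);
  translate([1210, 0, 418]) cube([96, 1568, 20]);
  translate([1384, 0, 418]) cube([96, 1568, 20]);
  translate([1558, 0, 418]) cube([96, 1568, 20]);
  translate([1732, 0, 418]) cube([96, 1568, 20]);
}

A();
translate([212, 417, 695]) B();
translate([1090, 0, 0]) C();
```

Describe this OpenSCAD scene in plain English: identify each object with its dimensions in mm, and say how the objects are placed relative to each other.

A is a rectangular dining table. The top is 840×901×31 mm with its upper surface at z = 695 mm. It stands on four round legs of 86 mm diameter, each leg's bounding box inset 48 mm from the nearest pair of top edges, running from the floor to the underside of the top.

B is a wooden ladder with two side rails of 32×67 mm section and 1284 mm height, set 416 mm apart overall. Between them run 4 rectangular rungs (67 mm deep, 29 mm thick), front faces flush with the rails' −y face. The bottom of the first rung is 245 mm above the floor and each subsequent rung is 285 mm higher than the one below.

C is a bed frame 2000 mm long (x) by 1568 mm wide (y). Four 88×88 mm corner posts, 501 mm tall, at the corners of the footprint. Four rails of 25 mm thickness and 184 mm height run between adjacent posts with their undersides at z = 234 mm, their outer faces flush with the outside of the frame (the two x-running rails run between the posts' inner faces; the two y-running rails run between the posts' inner faces). 10 slats, each 96 mm wide (x) and 20 mm thick, lie across the top of the two x-running rails, running the full 1568 mm width of the frame in y; the slats are evenly spaced along x between the inner faces of the end posts with equal gaps (rounded down to the nearest mm) at the −x end and between each pair — any rounding remainder accumulates at the +x end.

The ladder is on top of the table, centred. The bed frame is on the floor beside the table on its +x side.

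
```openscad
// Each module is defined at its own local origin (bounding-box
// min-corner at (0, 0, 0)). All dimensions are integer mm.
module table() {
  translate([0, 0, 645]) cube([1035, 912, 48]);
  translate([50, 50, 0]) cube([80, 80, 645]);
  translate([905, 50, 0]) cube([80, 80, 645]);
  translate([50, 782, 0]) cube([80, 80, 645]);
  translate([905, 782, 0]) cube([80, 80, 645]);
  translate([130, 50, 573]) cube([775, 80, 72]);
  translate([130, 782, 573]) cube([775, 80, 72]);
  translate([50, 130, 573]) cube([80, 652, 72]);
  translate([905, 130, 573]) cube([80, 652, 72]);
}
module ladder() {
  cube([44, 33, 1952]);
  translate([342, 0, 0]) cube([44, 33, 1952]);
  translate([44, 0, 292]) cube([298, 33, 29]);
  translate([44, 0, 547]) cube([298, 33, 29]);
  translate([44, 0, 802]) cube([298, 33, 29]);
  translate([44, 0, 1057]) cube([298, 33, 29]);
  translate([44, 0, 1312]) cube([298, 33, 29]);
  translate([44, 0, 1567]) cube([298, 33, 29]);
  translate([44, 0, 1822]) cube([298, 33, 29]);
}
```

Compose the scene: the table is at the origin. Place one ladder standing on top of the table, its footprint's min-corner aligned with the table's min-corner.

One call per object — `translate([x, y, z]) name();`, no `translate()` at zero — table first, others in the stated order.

table();
translate([0, 0, 693]) ladder();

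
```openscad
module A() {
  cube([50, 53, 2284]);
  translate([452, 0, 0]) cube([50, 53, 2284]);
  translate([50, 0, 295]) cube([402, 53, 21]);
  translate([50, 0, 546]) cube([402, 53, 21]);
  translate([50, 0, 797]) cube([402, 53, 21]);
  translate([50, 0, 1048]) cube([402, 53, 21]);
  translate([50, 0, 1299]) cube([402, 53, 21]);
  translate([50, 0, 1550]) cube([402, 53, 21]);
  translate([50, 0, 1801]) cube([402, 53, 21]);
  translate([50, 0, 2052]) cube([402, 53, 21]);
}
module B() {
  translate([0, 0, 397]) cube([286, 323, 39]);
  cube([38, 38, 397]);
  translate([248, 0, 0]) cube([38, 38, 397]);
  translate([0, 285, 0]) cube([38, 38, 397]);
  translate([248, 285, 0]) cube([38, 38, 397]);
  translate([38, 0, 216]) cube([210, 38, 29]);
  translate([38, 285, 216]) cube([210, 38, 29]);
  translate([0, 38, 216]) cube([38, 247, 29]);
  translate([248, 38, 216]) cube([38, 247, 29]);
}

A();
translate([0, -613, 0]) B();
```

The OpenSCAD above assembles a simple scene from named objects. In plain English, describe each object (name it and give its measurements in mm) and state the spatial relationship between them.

A is a straight ladder. Two 50×53 mm vertical rails, 2284 mm tall, stand 502 mm apart (outside-to-outside) with their front faces coplanar on the −y side. 8 rungs, each 53 mm deep and 21 mm tall, span between the inner faces of the rails, front faces flush with the rails. The lowest rung's underside is at z = 295 mm and rungs are spaced 251 mm apart (underside to underside).

B is a four-legged stool. The seat is a 286×323×39 mm slab whose top surface is at z = 436 mm; four square legs, each 38×38 mm in cross-section, run from the floor (z = 0) to the underside of the seat, each flush with a corner of the seat. Four stretchers, 38 mm wide and 29 mm tall, connect adjacent legs with their undersides at z = 216 mm, each running between the inner faces of the legs it joins and aligned with the legs' outer faces on the other axis.

The stool is on the floor beside the ladder on its −y side.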